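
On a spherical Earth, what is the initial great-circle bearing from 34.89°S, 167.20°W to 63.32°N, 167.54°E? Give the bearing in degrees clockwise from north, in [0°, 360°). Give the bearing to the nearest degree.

Δλ = 167.54 − -167.20 = 334.74°; wrapped into (−180°, 180°]: -25.26°.
θ = atan2( sin Δλ · cos φ₂ , cos φ₁ · sin φ₂ − sin φ₁ · cos φ₂ · cos Δλ )
  = atan2(-0.19160, 0.96519) = -11.228° → normalised to [0°, 360°): 348.772°.

349°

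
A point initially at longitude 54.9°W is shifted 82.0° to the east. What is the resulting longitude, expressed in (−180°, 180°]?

Start at -54.9°; shift +82.0° → +27.1°.
+27.1° already lies in (−180°, 180°].

27.1°E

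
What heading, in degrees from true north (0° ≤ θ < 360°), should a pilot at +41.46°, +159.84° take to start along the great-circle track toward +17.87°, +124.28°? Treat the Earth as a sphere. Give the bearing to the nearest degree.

Δλ = 124.28 − 159.84 = -35.56°.
θ = atan2( sin Δλ · cos φ₂ , cos φ₁ · sin φ₂ − sin φ₁ · cos φ₂ · cos Δλ )
  = atan2(-0.55350, -0.28267) = -117.053° → normalised to [0°, 360°): 242.947°.

243°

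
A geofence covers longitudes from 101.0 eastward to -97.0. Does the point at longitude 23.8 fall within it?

Band width going east from +101.0° to -97.0°: ((-97.0 − 101.0) mod 360) = 162.0°.
Offset of +23.8° east of the west edge: ((23.8 − 101.0) mod 360) = 282.8°.
282.8° > 162.0° ⇒ outside.

No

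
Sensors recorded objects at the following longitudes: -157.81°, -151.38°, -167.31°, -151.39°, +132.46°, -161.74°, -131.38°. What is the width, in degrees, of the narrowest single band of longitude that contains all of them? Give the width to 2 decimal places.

Sort the longitudes: -167.31°, -161.74°, -157.81°, -151.39°, -151.38°, -131.38°, +132.46°.
Eastward gaps between consecutive values (wrapping around): 5.57°, 3.93°, 6.42°, 0.01°, 20.00°, 263.84°, 60.23°.
Largest gap = 263.84° ⇒ minimal covering band is its complement: 360° − 263.84° = 96.16°.
Band runs from +132.46° eastward to -131.38°, crossing the antimeridian.

96.16°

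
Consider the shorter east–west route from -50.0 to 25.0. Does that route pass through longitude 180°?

No

Signed shortest Δλ = ((25.0 − -50.0 + 180) mod 360) − 180 = 75.0°.
Going east by 75.0° from -50.0° reaches +25.0° without touching 180°.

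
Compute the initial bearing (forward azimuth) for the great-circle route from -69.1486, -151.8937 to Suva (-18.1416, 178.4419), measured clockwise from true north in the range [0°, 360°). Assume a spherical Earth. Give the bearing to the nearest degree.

325°

Δλ = 178.4419 − -151.8937 = 330.3356°; wrapped into (−180°, 180°]: -29.6644°.
θ = atan2( sin Δλ · cos φ₂ , cos φ₁ · sin φ₂ − sin φ₁ · cos φ₂ · cos Δλ )
  = atan2(-0.47032, 0.66083) = -35.440° → normalised to [0°, 360°): 324.560°.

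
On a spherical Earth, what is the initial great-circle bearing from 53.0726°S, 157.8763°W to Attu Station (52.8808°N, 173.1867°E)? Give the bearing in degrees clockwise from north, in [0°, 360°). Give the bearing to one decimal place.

342.0°

Δλ = 173.1867 − -157.8763 = 331.0630°; wrapped into (−180°, 180°]: -28.9370°.
θ = atan2( sin Δλ · cos φ₂ , cos φ₁ · sin φ₂ − sin φ₁ · cos φ₂ · cos Δλ )
  = atan2(-0.29199, 0.90126) = -17.951° → normalised to [0°, 360°): 342.049°.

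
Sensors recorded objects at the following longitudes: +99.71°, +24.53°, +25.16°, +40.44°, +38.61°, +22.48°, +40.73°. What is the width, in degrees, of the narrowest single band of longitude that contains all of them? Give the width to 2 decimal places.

77.23°

Sort the longitudes: +22.48°, +24.53°, +25.16°, +38.61°, +40.44°, +40.73°, +99.71°.
Eastward gaps between consecutive values (wrapping around): 2.05°, 0.63°, 13.45°, 1.83°, 0.29°, 58.98°, 282.77°.
Largest gap = 282.77° ⇒ minimal covering band is its complement: 360° − 282.77° = 77.23°.
Band runs from +22.48° eastward to +99.71°.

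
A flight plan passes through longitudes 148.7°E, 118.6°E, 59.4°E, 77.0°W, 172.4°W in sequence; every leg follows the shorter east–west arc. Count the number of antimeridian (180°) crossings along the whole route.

0

Leg 1: +148.7° → +118.6°, shortest Δλ = -30.1° (west) — does not cross 180°.
Leg 2: +118.6° → +59.4°, shortest Δλ = -59.2° (west) — does not cross 180°.
Leg 3: +59.4° → -77.0°, shortest Δλ = -136.4° (west) — does not cross 180°.
Leg 4: -77.0° → -172.4°, shortest Δλ = -95.4° (west) — does not cross 180°.
Total crossings: 0.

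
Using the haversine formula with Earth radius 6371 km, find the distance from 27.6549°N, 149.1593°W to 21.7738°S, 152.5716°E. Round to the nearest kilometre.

Δλ = 152.5716 − -149.1593 = 301.7309°; wrapped into (−180°, 180°]: -58.2691°.
Δφ = -21.7738 − 27.6549 = -49.4287°.
a = sin²(Δφ/2) + cos φ₁ · cos φ₂ · sin²(Δλ/2) = 0.369780.
c = 2·atan2(√a, √(1−a)) = 1.30732 rad → d = 6371·c ≈ 8328.92 km.

8329 km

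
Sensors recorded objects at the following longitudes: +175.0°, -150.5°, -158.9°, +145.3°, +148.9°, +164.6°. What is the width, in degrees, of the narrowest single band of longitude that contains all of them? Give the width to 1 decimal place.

Sort the longitudes: -158.9°, -150.5°, +145.3°, +148.9°, +164.6°, +175.0°.
Eastward gaps between consecutive values (wrapping around): 8.4°, 295.8°, 3.6°, 15.7°, 10.4°, 26.1°.
Largest gap = 295.8° ⇒ minimal covering band is its complement: 360° − 295.8° = 64.2°.
Band runs from +145.3° eastward to -150.5°, crossing the antimeridian.

64.2°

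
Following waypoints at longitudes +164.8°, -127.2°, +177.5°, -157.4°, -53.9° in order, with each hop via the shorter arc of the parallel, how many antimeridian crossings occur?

3

Leg 1: +164.8° → -127.2°, shortest Δλ = 68.0° (east) — crosses 180°.
Leg 2: -127.2° → +177.5°, shortest Δλ = -55.3° (west) — crosses 180°.
Leg 3: +177.5° → -157.4°, shortest Δλ = 25.1° (east) — crosses 180°.
Leg 4: -157.4° → -53.9°, shortest Δλ = 103.5° (east) — does not cross 180°.
Total crossings: 3.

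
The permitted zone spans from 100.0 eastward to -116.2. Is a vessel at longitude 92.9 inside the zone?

No

Band width going east from +100.0° to -116.2°: ((-116.2 − 100.0) mod 360) = 143.8°.
Offset of +92.9° east of the west edge: ((92.9 − 100.0) mod 360) = 352.9°.
352.9° > 143.8° ⇒ outside.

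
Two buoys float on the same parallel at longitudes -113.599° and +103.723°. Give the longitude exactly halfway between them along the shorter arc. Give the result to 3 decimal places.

Signed shortest Δλ from -113.599° to +103.723° is -142.678°.
Midpoint longitude = -113.599° + (-142.678°)/2 = -113.599° − 71.339° = -184.938°.
Normalise into (−180°, 180°]: +175.062°.
(The naïve average (-113.599 + +103.723)/2 = -4.938° is on the wrong side of the globe.)

+175.062°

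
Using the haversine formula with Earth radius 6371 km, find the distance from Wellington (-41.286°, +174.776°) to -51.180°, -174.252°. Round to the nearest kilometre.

1383 km

Δλ = -174.252 − 174.776 = -349.028°; wrapped into (−180°, 180°]: 10.972°.
Δφ = -51.180 − -41.286 = -9.894°.
a = sin²(Δφ/2) + cos φ₁ · cos φ₂ · sin²(Δλ/2) = 0.011742.
c = 2·atan2(√a, √(1−a)) = 0.21714 rad → d = 6371·c ≈ 1383.43 km.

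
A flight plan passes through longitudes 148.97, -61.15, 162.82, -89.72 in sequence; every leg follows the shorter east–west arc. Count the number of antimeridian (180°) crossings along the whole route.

Leg 1: +148.97° → -61.15°, shortest Δλ = 149.88° (east) — crosses 180°.
Leg 2: -61.15° → +162.82°, shortest Δλ = -136.03° (west) — crosses 180°.
Leg 3: +162.82° → -89.72°, shortest Δλ = 107.46° (east) — crosses 180°.
Total crossings: 3.

3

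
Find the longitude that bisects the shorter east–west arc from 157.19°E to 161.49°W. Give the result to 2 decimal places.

177.85°E

Signed shortest Δλ from +157.19° to -161.49° is +41.32°.
Midpoint longitude = +157.19° + (+41.32°)/2 = +157.19° + 20.66° = +177.85°.
(The naïve average (+157.19 + -161.49)/2 = -2.15° is on the wrong side of the globe.)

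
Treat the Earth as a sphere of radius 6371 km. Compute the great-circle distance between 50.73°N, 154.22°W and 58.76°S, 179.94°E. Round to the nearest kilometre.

12398 km

Δλ = 179.94 − -154.22 = 334.16°; wrapped into (−180°, 180°]: -25.84°.
Δφ = -58.76 − 50.73 = -109.49°.
a = sin²(Δφ/2) + cos φ₁ · cos φ₂ · sin²(Δλ/2) = 0.683233.
c = 2·atan2(√a, √(1−a)) = 1.94600 rad → d = 6371·c ≈ 12397.99 km.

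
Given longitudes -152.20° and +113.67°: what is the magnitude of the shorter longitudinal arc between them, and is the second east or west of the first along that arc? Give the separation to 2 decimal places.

94.13° west

Raw difference: 113.67 − -152.20 = 265.87°.
Normalise into (−180°, 180°]: 265.87° − 360° = -94.13°.
Negative ⇒ the second point lies to the west; separation 94.13°.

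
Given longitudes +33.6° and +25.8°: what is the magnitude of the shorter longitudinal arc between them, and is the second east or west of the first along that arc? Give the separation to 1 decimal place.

7.8° west

Raw difference: 25.8 − 33.6 = -7.8°.
Normalise into (−180°, 180°]: -7.8° stays -7.8°.
Negative ⇒ the second point lies to the west; separation 7.8°.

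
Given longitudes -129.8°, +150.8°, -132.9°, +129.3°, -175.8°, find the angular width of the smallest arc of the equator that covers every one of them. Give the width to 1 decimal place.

100.9°

Sort the longitudes: -175.8°, -132.9°, -129.8°, +129.3°, +150.8°.
Eastward gaps between consecutive values (wrapping around): 42.9°, 3.1°, 259.1°, 21.5°, 33.4°.
Largest gap = 259.1° ⇒ minimal covering band is its complement: 360° − 259.1° = 100.9°.
Band runs from +129.3° eastward to -129.8°, crossing the antimeridian.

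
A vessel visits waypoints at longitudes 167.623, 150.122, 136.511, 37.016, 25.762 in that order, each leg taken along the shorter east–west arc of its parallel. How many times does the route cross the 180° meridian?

Leg 1: +167.623° → +150.122°, shortest Δλ = -17.501° (west) — does not cross 180°.
Leg 2: +150.122° → +136.511°, shortest Δλ = -13.611° (west) — does not cross 180°.
Leg 3: +136.511° → +37.016°, shortest Δλ = -99.495° (west) — does not cross 180°.
Leg 4: +37.016° → +25.762°, shortest Δλ = -11.254° (west) — does not cross 180°.
Total crossings: 0.

0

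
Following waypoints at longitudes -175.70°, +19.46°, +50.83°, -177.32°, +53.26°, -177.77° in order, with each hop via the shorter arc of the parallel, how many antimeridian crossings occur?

4

Leg 1: -175.70° → +19.46°, shortest Δλ = -164.84° (west) — crosses 180°.
Leg 2: +19.46° → +50.83°, shortest Δλ = 31.37° (east) — does not cross 180°.
Leg 3: +50.83° → -177.32°, shortest Δλ = 131.85° (east) — crosses 180°.
Leg 4: -177.32° → +53.26°, shortest Δλ = -129.42° (west) — crosses 180°.
Leg 5: +53.26° → -177.77°, shortest Δλ = 128.97° (east) — crosses 180°.
Total crossings: 4.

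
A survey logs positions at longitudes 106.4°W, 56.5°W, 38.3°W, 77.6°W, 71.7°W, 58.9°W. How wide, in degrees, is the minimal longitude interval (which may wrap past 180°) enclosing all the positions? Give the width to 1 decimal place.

68.1°

Sort the longitudes: -106.4°, -77.6°, -71.7°, -58.9°, -56.5°, -38.3°.
Eastward gaps between consecutive values (wrapping around): 28.8°, 5.9°, 12.8°, 2.4°, 18.2°, 291.9°.
Largest gap = 291.9° ⇒ minimal covering band is its complement: 360° − 291.9° = 68.1°.
Band runs from -106.4° eastward to -38.3°.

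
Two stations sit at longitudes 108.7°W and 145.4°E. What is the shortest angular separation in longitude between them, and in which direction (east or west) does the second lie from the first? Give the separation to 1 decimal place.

Raw difference: 145.4 − -108.7 = 254.1°.
Normalise into (−180°, 180°]: 254.1° − 360° = -105.9°.
Negative ⇒ the second point lies to the west; separation 105.9°.

105.9° west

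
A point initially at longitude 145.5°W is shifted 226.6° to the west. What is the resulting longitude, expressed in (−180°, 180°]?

12.1°W

Start at -145.5°; shift −226.6° → -372.1°.
-372.1° lies outside (−180°, 180°]; add 360° → -12.1°.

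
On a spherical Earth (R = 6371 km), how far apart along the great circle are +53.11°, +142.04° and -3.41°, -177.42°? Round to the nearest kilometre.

Δλ = -177.42 − 142.04 = -319.46°; wrapped into (−180°, 180°]: 40.54°.
Δφ = -3.41 − 53.11 = -56.52°.
a = sin²(Δφ/2) + cos φ₁ · cos φ₂ · sin²(Δλ/2) = 0.296097.
c = 2·atan2(√a, √(1−a)) = 1.15075 rad → d = 6371·c ≈ 7331.41 km.

7331 km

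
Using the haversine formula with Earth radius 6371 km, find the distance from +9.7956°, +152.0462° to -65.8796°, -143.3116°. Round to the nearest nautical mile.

Δλ = -143.3116 − 152.0462 = -295.3578°; wrapped into (−180°, 180°]: 64.6422°.
Δφ = -65.8796 − 9.7956 = -75.6752°.
a = sin²(Δφ/2) + cos φ₁ · cos φ₂ · sin²(Δλ/2) = 0.491408.
c = 2·atan2(√a, √(1−a)) = 1.55361 rad → d = 6371·c ≈ 9898.06 km ≈ 5344.52 nmi.

5345 nmi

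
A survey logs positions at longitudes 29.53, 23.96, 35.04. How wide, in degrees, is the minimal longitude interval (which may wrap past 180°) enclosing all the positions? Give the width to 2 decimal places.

Sort the longitudes: +23.96°, +29.53°, +35.04°.
Eastward gaps between consecutive values (wrapping around): 5.57°, 5.51°, 348.92°.
Largest gap = 348.92° ⇒ minimal covering band is its complement: 360° − 348.92° = 11.08°.
Band runs from +23.96° eastward to +35.04°.

11.08°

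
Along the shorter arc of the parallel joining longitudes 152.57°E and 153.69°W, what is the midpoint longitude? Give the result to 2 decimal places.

179.44°E

Signed shortest Δλ from +152.57° to -153.69° is +53.74°.
Midpoint longitude = +152.57° + (+53.74°)/2 = +152.57° + 26.87° = +179.44°.
(The naïve average (+152.57 + -153.69)/2 = -0.56° is on the wrong side of the globe.)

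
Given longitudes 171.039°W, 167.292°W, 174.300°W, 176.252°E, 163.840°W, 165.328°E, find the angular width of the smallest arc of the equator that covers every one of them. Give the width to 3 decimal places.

30.832°

Sort the longitudes: -174.300°, -171.039°, -167.292°, -163.840°, +165.328°, +176.252°.
Eastward gaps between consecutive values (wrapping around): 3.261°, 3.747°, 3.452°, 329.168°, 10.924°, 9.448°.
Largest gap = 329.168° ⇒ minimal covering band is its complement: 360° − 329.168° = 30.832°.
Band runs from +165.328° eastward to -163.840°, crossing the antimeridian.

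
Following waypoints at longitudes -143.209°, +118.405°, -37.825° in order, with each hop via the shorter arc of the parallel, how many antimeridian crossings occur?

Leg 1: -143.209° → +118.405°, shortest Δλ = -98.386° (west) — crosses 180°.
Leg 2: +118.405° → -37.825°, shortest Δλ = -156.23° (west) — does not cross 180°.
Total crossings: 1.

1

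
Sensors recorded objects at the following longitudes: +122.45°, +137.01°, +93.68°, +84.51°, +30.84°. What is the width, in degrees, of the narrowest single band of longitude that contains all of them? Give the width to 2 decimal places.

Sort the longitudes: +30.84°, +84.51°, +93.68°, +122.45°, +137.01°.
Eastward gaps between consecutive values (wrapping around): 53.67°, 9.17°, 28.77°, 14.56°, 253.83°.
Largest gap = 253.83° ⇒ minimal covering band is its complement: 360° − 253.83° = 106.17°.
Band runs from +30.84° eastward to +137.01°.

106.17°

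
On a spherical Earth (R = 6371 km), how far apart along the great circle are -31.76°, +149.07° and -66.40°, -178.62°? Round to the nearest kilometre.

4408 km

Δλ = -178.62 − 149.07 = -327.69°; wrapped into (−180°, 180°]: 32.31°.
Δφ = -66.40 − -31.76 = -34.64°.
a = sin²(Δφ/2) + cos φ₁ · cos φ₂ · sin²(Δλ/2) = 0.114983.
c = 2·atan2(√a, √(1−a)) = 0.69190 rad → d = 6371·c ≈ 4408.10 km.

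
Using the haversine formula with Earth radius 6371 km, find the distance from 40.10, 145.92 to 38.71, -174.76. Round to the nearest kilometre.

Δλ = -174.76 − 145.92 = -320.68°; wrapped into (−180°, 180°]: 39.32°.
Δφ = 38.71 − 40.10 = -1.39°.
a = sin²(Δφ/2) + cos φ₁ · cos φ₂ · sin²(Δλ/2) = 0.067709.
c = 2·atan2(√a, √(1−a)) = 0.52648 rad → d = 6371·c ≈ 3354.19 km.

3354 km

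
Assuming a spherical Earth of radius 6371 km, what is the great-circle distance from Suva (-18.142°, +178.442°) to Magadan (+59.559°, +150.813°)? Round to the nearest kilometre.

Δλ = 150.813 − 178.442 = -27.629°.
Δφ = 59.559 − -18.142 = 77.701°.
a = sin²(Δφ/2) + cos φ₁ · cos φ₂ · sin²(Δλ/2) = 0.420944.
c = 2·atan2(√a, √(1−a)) = 1.41202 rad → d = 6371·c ≈ 8995.97 km.

8996 km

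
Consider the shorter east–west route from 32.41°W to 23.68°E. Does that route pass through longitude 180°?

Signed shortest Δλ = ((23.68 − -32.41 + 180) mod 360) − 180 = 56.09°.
Going east by 56.09° from -32.41° reaches +23.68° without touching 180°.

No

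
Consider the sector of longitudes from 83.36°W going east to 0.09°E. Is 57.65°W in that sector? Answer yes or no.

Band width going east from -83.36° to +0.09°: ((0.09 − -83.36) mod 360) = 83.45°.
Offset of -57.65° east of the west edge: ((-57.65 − -83.36) mod 360) = 25.71°.
25.71° ≤ 83.45° ⇒ inside.

Yes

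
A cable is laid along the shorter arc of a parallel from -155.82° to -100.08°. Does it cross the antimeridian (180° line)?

No

Signed shortest Δλ = ((-100.08 − -155.82 + 180) mod 360) − 180 = 55.74°.
Going east by 55.74° from -155.82° reaches -100.08° without touching 180°.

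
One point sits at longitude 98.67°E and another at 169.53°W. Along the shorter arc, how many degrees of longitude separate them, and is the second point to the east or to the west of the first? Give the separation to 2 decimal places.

91.80° east

Raw difference: -169.53 − 98.67 = -268.2°.
Normalise into (−180°, 180°]: -268.2° + 360° = 91.8°.
Positive ⇒ the second point lies to the east; separation 91.80°.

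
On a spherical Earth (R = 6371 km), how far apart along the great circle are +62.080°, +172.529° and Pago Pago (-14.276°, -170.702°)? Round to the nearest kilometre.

Δλ = -170.702 − 172.529 = -343.231°; wrapped into (−180°, 180°]: 16.769°.
Δφ = -14.276 − 62.080 = -76.356°.
a = sin²(Δφ/2) + cos φ₁ · cos φ₂ · sin²(Δλ/2) = 0.391704.
c = 2·atan2(√a, √(1−a)) = 1.35247 rad → d = 6371·c ≈ 8616.61 km.

8617 km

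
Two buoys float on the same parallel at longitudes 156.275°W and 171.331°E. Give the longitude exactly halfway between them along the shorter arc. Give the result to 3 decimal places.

172.472°W

Signed shortest Δλ from -156.275° to +171.331° is -32.394°.
Midpoint longitude = -156.275° + (-32.394°)/2 = -156.275° − 16.197° = -172.472°.
(The naïve average (-156.275 + +171.331)/2 = 7.528° is on the wrong side of the globe.)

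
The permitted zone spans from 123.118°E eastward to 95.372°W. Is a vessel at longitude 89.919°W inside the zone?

Band width going east from +123.118° to -95.372°: ((-95.372 − 123.118) mod 360) = 141.510°.
Offset of -89.919° east of the west edge: ((-89.919 − 123.118) mod 360) = 146.963°.
146.963° > 141.510° ⇒ outside.

No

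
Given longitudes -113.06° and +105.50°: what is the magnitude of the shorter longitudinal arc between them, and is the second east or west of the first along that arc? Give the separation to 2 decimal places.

141.44° west

Raw difference: 105.50 − -113.06 = 218.56°.
Normalise into (−180°, 180°]: 218.56° − 360° = -141.44°.
Negative ⇒ the second point lies to the west; separation 141.44°.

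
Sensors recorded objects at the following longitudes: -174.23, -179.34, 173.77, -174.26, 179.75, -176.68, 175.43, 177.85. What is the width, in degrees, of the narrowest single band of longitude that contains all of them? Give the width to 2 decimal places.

12.00°

Sort the longitudes: -179.34°, -176.68°, -174.26°, -174.23°, +173.77°, +175.43°, +177.85°, +179.75°.
Eastward gaps between consecutive values (wrapping around): 2.66°, 2.42°, 0.03°, 348.00°, 1.66°, 2.42°, 1.90°, 0.91°.
Largest gap = 348.00° ⇒ minimal covering band is its complement: 360° − 348.00° = 12.00°.
Band runs from +173.77° eastward to -174.23°, crossing the antimeridian.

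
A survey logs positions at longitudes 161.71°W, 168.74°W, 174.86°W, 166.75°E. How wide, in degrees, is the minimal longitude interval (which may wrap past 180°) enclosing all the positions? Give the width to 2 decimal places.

31.54°

Sort the longitudes: -174.86°, -168.74°, -161.71°, +166.75°.
Eastward gaps between consecutive values (wrapping around): 6.12°, 7.03°, 328.46°, 18.39°.
Largest gap = 328.46° ⇒ minimal covering band is its complement: 360° − 328.46° = 31.54°.
Band runs from +166.75° eastward to -161.71°, crossing the antimeridian.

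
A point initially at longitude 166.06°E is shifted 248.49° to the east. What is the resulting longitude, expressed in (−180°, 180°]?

54.55°E

Start at +166.06°; shift +248.49° → +414.55°.
+414.55° lies outside (−180°, 180°]; subtract 360° → +54.55°.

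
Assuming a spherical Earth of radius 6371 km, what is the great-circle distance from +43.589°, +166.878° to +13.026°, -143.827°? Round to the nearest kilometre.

Δλ = -143.827 − 166.878 = -310.705°; wrapped into (−180°, 180°]: 49.295°.
Δφ = 13.026 − 43.589 = -30.563°.
a = sin²(Δφ/2) + cos φ₁ · cos φ₂ · sin²(Δλ/2) = 0.192193.
c = 2·atan2(√a, √(1−a)) = 0.90763 rad → d = 6371·c ≈ 5782.51 km.

5783 km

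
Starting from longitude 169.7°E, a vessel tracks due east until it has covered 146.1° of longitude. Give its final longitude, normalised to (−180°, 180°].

Start at +169.7°; shift +146.1° → +315.8°.
+315.8° lies outside (−180°, 180°]; subtract 360° → -44.2°.

44.2°W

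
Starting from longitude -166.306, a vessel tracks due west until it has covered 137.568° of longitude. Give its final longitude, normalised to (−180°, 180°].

+56.126°

Start at -166.306°; shift −137.568° → -303.874°.
-303.874° lies outside (−180°, 180°]; add 360° → +56.126°.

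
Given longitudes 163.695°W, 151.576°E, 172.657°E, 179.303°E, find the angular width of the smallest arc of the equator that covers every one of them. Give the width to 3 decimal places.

Sort the longitudes: -163.695°, +151.576°, +172.657°, +179.303°.
Eastward gaps between consecutive values (wrapping around): 315.271°, 21.081°, 6.646°, 17.002°.
Largest gap = 315.271° ⇒ minimal covering band is its complement: 360° − 315.271° = 44.729°.
Band runs from +151.576° eastward to -163.695°, crossing the antimeridian.

44.729°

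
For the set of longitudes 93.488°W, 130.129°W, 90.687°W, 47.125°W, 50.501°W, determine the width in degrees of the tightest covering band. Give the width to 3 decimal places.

Sort the longitudes: -130.129°, -93.488°, -90.687°, -50.501°, -47.125°.
Eastward gaps between consecutive values (wrapping around): 36.641°, 2.801°, 40.186°, 3.376°, 276.996°.
Largest gap = 276.996° ⇒ minimal covering band is its complement: 360° − 276.996° = 83.004°.
Band runs from -130.129° eastward to -47.125°.

83.004°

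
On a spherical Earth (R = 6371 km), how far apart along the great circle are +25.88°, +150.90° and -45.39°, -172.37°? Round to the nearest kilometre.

8753 km

Δλ = -172.37 − 150.90 = -323.27°; wrapped into (−180°, 180°]: 36.73°.
Δφ = -45.39 − 25.88 = -71.27°.
a = sin²(Δφ/2) + cos φ₁ · cos φ₂ · sin²(Δλ/2) = 0.402168.
c = 2·atan2(√a, √(1−a)) = 1.37386 rad → d = 6371·c ≈ 8752.87 km.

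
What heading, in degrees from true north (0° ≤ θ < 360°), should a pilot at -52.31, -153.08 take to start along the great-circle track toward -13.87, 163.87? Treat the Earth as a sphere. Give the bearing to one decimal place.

Δλ = 163.87 − -153.08 = 316.95°; wrapped into (−180°, 180°]: -43.05°.
θ = atan2( sin Δλ · cos φ₂ , cos φ₁ · sin φ₂ − sin φ₁ · cos φ₂ · cos Δλ )
  = atan2(-0.66273, 0.41485) = -57.955° → normalised to [0°, 360°): 302.045°.

302.0°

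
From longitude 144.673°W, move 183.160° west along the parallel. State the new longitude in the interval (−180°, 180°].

32.167°E

Start at -144.673°; shift −183.160° → -327.833°.
-327.833° lies outside (−180°, 180°]; add 360° → +32.167°.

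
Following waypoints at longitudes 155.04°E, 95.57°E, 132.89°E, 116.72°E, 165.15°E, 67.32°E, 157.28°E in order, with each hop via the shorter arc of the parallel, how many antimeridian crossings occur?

Leg 1: +155.04° → +95.57°, shortest Δλ = -59.47° (west) — does not cross 180°.
Leg 2: +95.57° → +132.89°, shortest Δλ = 37.32° (east) — does not cross 180°.
Leg 3: +132.89° → +116.72°, shortest Δλ = -16.17° (west) — does not cross 180°.
Leg 4: +116.72° → +165.15°, shortest Δλ = 48.43° (east) — does not cross 180°.
Leg 5: +165.15° → +67.32°, shortest Δλ = -97.83° (west) — does not cross 180°.
Leg 6: +67.32° → +157.28°, shortest Δλ = 89.96° (east) — does not cross 180°.
Total crossings: 0.

0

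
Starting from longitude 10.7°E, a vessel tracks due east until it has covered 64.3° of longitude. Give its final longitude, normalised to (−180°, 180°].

Start at +10.7°; shift +64.3° → +75.0°.
+75.0° already lies in (−180°, 180°].

75.0°E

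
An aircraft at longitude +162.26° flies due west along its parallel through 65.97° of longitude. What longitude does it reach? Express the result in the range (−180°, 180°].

Start at +162.26°; shift −65.97° → +96.29°.
+96.29° already lies in (−180°, 180°].

+96.29°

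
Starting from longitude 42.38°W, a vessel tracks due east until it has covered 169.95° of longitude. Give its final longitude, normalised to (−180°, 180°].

Start at -42.38°; shift +169.95° → +127.57°.
+127.57° already lies in (−180°, 180°].

127.57°E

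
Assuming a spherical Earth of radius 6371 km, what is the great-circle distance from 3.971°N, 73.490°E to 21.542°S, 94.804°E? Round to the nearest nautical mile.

1979 nmi

Δλ = 94.804 − 73.490 = 21.314°.
Δφ = -21.542 − 3.971 = -25.513°.
a = sin²(Δφ/2) + cos φ₁ · cos φ₂ · sin²(Δλ/2) = 0.080490.
c = 2·atan2(√a, √(1−a)) = 0.57532 rad → d = 6371·c ≈ 3665.34 km ≈ 1979.12 nmi.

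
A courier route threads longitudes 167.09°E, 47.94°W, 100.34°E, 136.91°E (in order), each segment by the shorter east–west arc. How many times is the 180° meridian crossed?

1

Leg 1: +167.09° → -47.94°, shortest Δλ = 144.97° (east) — crosses 180°.
Leg 2: -47.94° → +100.34°, shortest Δλ = 148.28° (east) — does not cross 180°.
Leg 3: +100.34° → +136.91°, shortest Δλ = 36.57° (east) — does not cross 180°.
Total crossings: 1.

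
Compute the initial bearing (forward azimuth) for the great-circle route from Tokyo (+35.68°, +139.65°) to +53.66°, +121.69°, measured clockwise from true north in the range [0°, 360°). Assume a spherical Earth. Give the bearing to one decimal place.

Δλ = 121.69 − 139.65 = -17.96°.
θ = atan2( sin Δλ · cos φ₂ , cos φ₁ · sin φ₂ − sin φ₁ · cos φ₂ · cos Δλ )
  = atan2(-0.18272, 0.32553) = -29.306° → normalised to [0°, 360°): 330.694°.

330.7°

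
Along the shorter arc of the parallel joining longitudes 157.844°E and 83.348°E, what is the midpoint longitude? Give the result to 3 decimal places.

120.596°E

Signed shortest Δλ from +157.844° to +83.348° is -74.496°.
Midpoint longitude = +157.844° + (-74.496°)/2 = +157.844° − 37.248° = +120.596°.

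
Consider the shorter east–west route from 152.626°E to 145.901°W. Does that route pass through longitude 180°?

Yes

Naïve |-145.901 − 152.626| = 298.527° > 180°, so the shorter arc goes the other way round — across 180°.
Signed shortest Δλ = ((-145.901 − 152.626 + 180) mod 360) − 180 = 61.473°.
Going east by 61.473° from +152.626° passes through 180° before reaching -145.901°.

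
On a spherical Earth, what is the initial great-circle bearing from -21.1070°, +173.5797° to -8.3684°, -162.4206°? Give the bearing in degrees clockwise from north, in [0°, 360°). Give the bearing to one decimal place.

Δλ = -162.4206 − 173.5797 = -336.0003°; wrapped into (−180°, 180°]: 23.9997°.
θ = atan2( sin Δλ · cos φ₂ , cos φ₁ · sin φ₂ − sin φ₁ · cos φ₂ · cos Δλ )
  = atan2(0.40240, 0.18970) = 64.760° → normalised to [0°, 360°): 64.760°.

64.8°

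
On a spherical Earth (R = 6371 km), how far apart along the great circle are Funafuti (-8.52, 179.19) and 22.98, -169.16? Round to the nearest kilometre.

Δλ = -169.16 − 179.19 = -348.35°; wrapped into (−180°, 180°]: 11.65°.
Δφ = 22.98 − -8.52 = 31.50°.
a = sin²(Δφ/2) + cos φ₁ · cos φ₂ · sin²(Δλ/2) = 0.083058.
c = 2·atan2(√a, √(1−a)) = 0.58469 rad → d = 6371·c ≈ 3725.05 km.

3725 km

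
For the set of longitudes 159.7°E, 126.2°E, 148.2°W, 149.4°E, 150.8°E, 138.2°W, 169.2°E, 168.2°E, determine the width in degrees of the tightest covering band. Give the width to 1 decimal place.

Sort the longitudes: -148.2°, -138.2°, +126.2°, +149.4°, +150.8°, +159.7°, +168.2°, +169.2°.
Eastward gaps between consecutive values (wrapping around): 10.0°, 264.4°, 23.2°, 1.4°, 8.9°, 8.5°, 1.0°, 42.6°.
Largest gap = 264.4° ⇒ minimal covering band is its complement: 360° − 264.4° = 95.6°.
Band runs from +126.2° eastward to -138.2°, crossing the antimeridian.

95.6°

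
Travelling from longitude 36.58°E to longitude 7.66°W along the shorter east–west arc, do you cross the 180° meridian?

Signed shortest Δλ = ((-7.66 − 36.58 + 180) mod 360) − 180 = -44.24°.
Going west by 44.24° from +36.58° reaches -7.66° without touching 180°.

No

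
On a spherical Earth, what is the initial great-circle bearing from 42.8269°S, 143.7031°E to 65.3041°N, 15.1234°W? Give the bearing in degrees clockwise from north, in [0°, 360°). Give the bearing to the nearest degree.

339°

Δλ = -15.1234 − 143.7031 = -158.8265°.
θ = atan2( sin Δλ · cos φ₂ , cos φ₁ · sin φ₂ − sin φ₁ · cos φ₂ · cos Δλ )
  = atan2(-0.15091, 0.40149) = -20.600° → normalised to [0°, 360°): 339.400°.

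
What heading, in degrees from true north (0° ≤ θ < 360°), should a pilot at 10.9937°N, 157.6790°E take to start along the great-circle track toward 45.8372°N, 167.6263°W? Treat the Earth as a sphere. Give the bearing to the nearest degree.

34°

Δλ = -167.6263 − 157.6790 = -325.3053°; wrapped into (−180°, 180°]: 34.6947°.
θ = atan2( sin Δλ · cos φ₂ , cos φ₁ · sin φ₂ − sin φ₁ · cos φ₂ · cos Δλ )
  = atan2(0.39656, 0.59496) = 33.685° → normalised to [0°, 360°): 33.685°.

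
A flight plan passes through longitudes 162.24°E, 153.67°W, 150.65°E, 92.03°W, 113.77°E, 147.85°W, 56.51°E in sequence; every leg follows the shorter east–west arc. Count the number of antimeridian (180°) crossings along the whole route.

6

Leg 1: +162.24° → -153.67°, shortest Δλ = 44.09° (east) — crosses 180°.
Leg 2: -153.67° → +150.65°, shortest Δλ = -55.68° (west) — crosses 180°.
Leg 3: +150.65° → -92.03°, shortest Δλ = 117.32° (east) — crosses 180°.
Leg 4: -92.03° → +113.77°, shortest Δλ = -154.2° (west) — crosses 180°.
Leg 5: +113.77° → -147.85°, shortest Δλ = 98.38° (east) — crosses 180°.
Leg 6: -147.85° → +56.51°, shortest Δλ = -155.64° (west) — crosses 180°.
Total crossings: 6.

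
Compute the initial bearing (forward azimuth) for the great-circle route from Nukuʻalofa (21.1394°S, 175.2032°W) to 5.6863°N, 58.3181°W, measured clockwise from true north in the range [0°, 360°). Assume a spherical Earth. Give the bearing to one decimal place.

94.5°

Δλ = -58.3181 − -175.2032 = 116.8851°.
θ = atan2( sin Δλ · cos φ₂ , cos φ₁ · sin φ₂ − sin φ₁ · cos φ₂ · cos Δλ )
  = atan2(0.88753, -0.06986) = 94.501° → normalised to [0°, 360°): 94.501°.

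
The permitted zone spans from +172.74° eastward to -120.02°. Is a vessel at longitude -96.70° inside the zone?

No

Band width going east from +172.74° to -120.02°: ((-120.02 − 172.74) mod 360) = 67.24°.
Offset of -96.70° east of the west edge: ((-96.70 − 172.74) mod 360) = 90.56°.
90.56° > 67.24° ⇒ outside.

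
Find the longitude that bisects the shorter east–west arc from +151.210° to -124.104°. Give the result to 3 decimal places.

Signed shortest Δλ from +151.210° to -124.104° is +84.686°.
Midpoint longitude = +151.210° + (+84.686°)/2 = +151.210° + 42.343° = +193.553°.
Normalise into (−180°, 180°]: -166.447°.
(The naïve average (+151.210 + -124.104)/2 = 13.553° is on the wrong side of the globe.)

-166.447°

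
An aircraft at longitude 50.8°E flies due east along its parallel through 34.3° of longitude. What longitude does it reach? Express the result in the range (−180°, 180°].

Start at +50.8°; shift +34.3° → +85.1°.
+85.1° already lies in (−180°, 180°].

85.1°E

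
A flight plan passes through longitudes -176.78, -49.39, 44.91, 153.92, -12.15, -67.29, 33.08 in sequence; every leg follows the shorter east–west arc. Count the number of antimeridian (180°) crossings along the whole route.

0

Leg 1: -176.78° → -49.39°, shortest Δλ = 127.39° (east) — does not cross 180°.
Leg 2: -49.39° → +44.91°, shortest Δλ = 94.3° (east) — does not cross 180°.
Leg 3: +44.91° → +153.92°, shortest Δλ = 109.01° (east) — does not cross 180°.
Leg 4: +153.92° → -12.15°, shortest Δλ = -166.07° (west) — does not cross 180°.
Leg 5: -12.15° → -67.29°, shortest Δλ = -55.14° (west) — does not cross 180°.
Leg 6: -67.29° → +33.08°, shortest Δλ = 100.37° (east) — does not cross 180°.
Total crossings: 0.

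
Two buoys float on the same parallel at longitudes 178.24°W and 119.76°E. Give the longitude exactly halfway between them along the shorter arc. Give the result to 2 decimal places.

Signed shortest Δλ from -178.24° to +119.76° is -62.00°.
Midpoint longitude = -178.24° + (-62.00°)/2 = -178.24° − 31.00° = -209.24°.
Normalise into (−180°, 180°]: +150.76°.
(The naïve average (-178.24 + +119.76)/2 = -29.24° is on the wrong side of the globe.)

150.76°E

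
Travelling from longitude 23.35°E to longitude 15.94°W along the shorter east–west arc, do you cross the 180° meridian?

Signed shortest Δλ = ((-15.94 − 23.35 + 180) mod 360) − 180 = -39.29°.
Going west by 39.29° from +23.35° reaches -15.94° without touching 180°.

No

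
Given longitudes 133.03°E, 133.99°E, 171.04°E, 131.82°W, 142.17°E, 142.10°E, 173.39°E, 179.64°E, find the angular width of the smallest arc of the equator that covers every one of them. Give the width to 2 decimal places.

Sort the longitudes: -131.82°, +133.03°, +133.99°, +142.10°, +142.17°, +171.04°, +173.39°, +179.64°.
Eastward gaps between consecutive values (wrapping around): 264.85°, 0.96°, 8.11°, 0.07°, 28.87°, 2.35°, 6.25°, 48.54°.
Largest gap = 264.85° ⇒ minimal covering band is its complement: 360° − 264.85° = 95.15°.
Band runs from +133.03° eastward to -131.82°, crossing the antimeridian.

95.15°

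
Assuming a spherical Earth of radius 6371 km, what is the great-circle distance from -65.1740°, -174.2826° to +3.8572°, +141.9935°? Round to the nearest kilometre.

Δλ = 141.9935 − -174.2826 = 316.2761°; wrapped into (−180°, 180°]: -43.7239°.
Δφ = 3.8572 − -65.1740 = 69.0312°.
a = sin²(Δφ/2) + cos φ₁ · cos φ₂ · sin²(Δλ/2) = 0.379157.
c = 2·atan2(√a, √(1−a)) = 1.32669 rad → d = 6371·c ≈ 8452.36 km.

8452 km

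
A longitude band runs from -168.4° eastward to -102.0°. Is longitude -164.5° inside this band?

Band width going east from -168.4° to -102.0°: ((-102.0 − -168.4) mod 360) = 66.4°.
Offset of -164.5° east of the west edge: ((-164.5 − -168.4) mod 360) = 3.9°.
3.9° ≤ 66.4° ⇒ inside.

Yes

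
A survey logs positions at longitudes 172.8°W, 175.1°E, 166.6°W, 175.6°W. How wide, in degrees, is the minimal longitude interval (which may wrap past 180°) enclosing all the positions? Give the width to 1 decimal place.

18.3°

Sort the longitudes: -175.6°, -172.8°, -166.6°, +175.1°.
Eastward gaps between consecutive values (wrapping around): 2.8°, 6.2°, 341.7°, 9.3°.
Largest gap = 341.7° ⇒ minimal covering band is its complement: 360° − 341.7° = 18.3°.
Band runs from +175.1° eastward to -166.6°, crossing the antimeridian.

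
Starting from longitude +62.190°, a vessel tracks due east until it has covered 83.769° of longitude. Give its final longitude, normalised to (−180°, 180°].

Start at +62.190°; shift +83.769° → +145.959°.
+145.959° already lies in (−180°, 180°].

+145.959°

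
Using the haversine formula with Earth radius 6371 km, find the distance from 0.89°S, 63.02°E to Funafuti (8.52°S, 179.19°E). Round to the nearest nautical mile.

6947 nmi

Δλ = 179.19 − 63.02 = 116.17°.
Δφ = -8.52 − -0.89 = -7.63°.
a = sin²(Δφ/2) + cos φ₁ · cos φ₂ · sin²(Δλ/2) = 0.716907.
c = 2·atan2(√a, √(1−a)) = 2.01952 rad → d = 6371·c ≈ 12866.35 km ≈ 6947.28 nmi.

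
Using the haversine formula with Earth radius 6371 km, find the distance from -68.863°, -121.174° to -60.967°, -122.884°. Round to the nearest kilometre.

Δλ = -122.884 − -121.174 = -1.710°.
Δφ = -60.967 − -68.863 = 7.896°.
a = sin²(Δφ/2) + cos φ₁ · cos φ₂ · sin²(Δλ/2) = 0.004779.
c = 2·atan2(√a, √(1−a)) = 0.13838 rad → d = 6371·c ≈ 881.60 km.

882 km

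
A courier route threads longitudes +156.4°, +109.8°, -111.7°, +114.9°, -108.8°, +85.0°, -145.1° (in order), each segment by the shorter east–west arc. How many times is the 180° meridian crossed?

5

Leg 1: +156.4° → +109.8°, shortest Δλ = -46.6° (west) — does not cross 180°.
Leg 2: +109.8° → -111.7°, shortest Δλ = 138.5° (east) — crosses 180°.
Leg 3: -111.7° → +114.9°, shortest Δλ = -133.4° (west) — crosses 180°.
Leg 4: +114.9° → -108.8°, shortest Δλ = 136.3° (east) — crosses 180°.
Leg 5: -108.8° → +85.0°, shortest Δλ = -166.2° (west) — crosses 180°.
Leg 6: +85.0° → -145.1°, shortest Δλ = 129.9° (east) — crosses 180°.
Total crossings: 5.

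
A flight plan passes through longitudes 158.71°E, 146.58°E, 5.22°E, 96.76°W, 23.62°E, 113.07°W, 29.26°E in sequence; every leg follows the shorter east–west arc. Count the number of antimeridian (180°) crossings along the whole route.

0

Leg 1: +158.71° → +146.58°, shortest Δλ = -12.13° (west) — does not cross 180°.
Leg 2: +146.58° → +5.22°, shortest Δλ = -141.36° (west) — does not cross 180°.
Leg 3: +5.22° → -96.76°, shortest Δλ = -101.98° (west) — does not cross 180°.
Leg 4: -96.76° → +23.62°, shortest Δλ = 120.38° (east) — does not cross 180°.
Leg 5: +23.62° → -113.07°, shortest Δλ = -136.69° (west) — does not cross 180°.
Leg 6: -113.07° → +29.26°, shortest Δλ = 142.33° (east) — does not cross 180°.
Total crossings: 0.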